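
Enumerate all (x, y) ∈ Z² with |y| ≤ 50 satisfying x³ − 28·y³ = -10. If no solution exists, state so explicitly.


The equation is x³ - 28y³ = -10. For fixed y, x³ = 28·y³ − 10, so a solution requires the RHS to be a perfect cube.
Strategy: iterate y from -50 to 50, compute RHS = 28·y³ − 10, and check whether it is a (positive or negative) perfect cube.
Check small values of y:
  y = 0: RHS = -10 is not a perfect cube.
  y = 1: RHS = 18 is not a perfect cube.
  y = -1: RHS = -38 is not a perfect cube.
  y = 2: RHS = 214 is not a perfect cube.
  y = -2: RHS = -234 is not a perfect cube.
  y = 3: RHS = 746 is not a perfect cube.
  y = -3: RHS = -766 is not a perfect cube.
Continuing the search up to |y| = 50 finds no solutions either.
No (x, y) in the scanned range satisfies the equation.

No integer solutions with |y| ≤ 50.


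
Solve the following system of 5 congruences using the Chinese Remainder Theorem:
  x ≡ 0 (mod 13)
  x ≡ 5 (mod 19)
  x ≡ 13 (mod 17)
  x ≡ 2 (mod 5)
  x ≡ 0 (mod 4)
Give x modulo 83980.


Product of moduli M = 13 · 19 · 17 · 5 · 4 = 83980.
Merge one congruence at a time:
  Start: x ≡ 0 (mod 13).
  Combine with x ≡ 5 (mod 19); new modulus lcm = 247.
    Write x = 0 + 13·t and substitute into x ≡ 5 (mod 19): 13·t ≡ 5 − 0 = 5 (mod 19).
    The inverse of 13 mod 19 is 3 (since 13·3 = 39 = 2·19 + 1), so t ≡ 3·5 = 15 ≡ 15 (mod 19).
    Then x = 0 + 13·15 = 195, valid modulo lcm(13, 19) = 247: x ≡ 195 (mod 247).
  Combine with x ≡ 13 (mod 17); new modulus lcm = 4199.
    Write x = 195 + 247·t and substitute into x ≡ 13 (mod 17): 247·t ≡ 13 − 195 = -182 (mod 17).
    Reduce coefficients mod 17: 9·t ≡ 5 (mod 17).
    The inverse of 9 mod 17 is 2 (since 9·2 = 18 = 1·17 + 1), so t ≡ 2·5 = 10 ≡ 10 (mod 17).
    Then x = 195 + 247·10 = 2665, valid modulo lcm(247, 17) = 4199: x ≡ 2665 (mod 4199).
  Combine with x ≡ 2 (mod 5); new modulus lcm = 20995.
    Write x = 2665 + 4199·t and substitute into x ≡ 2 (mod 5): 4199·t ≡ 2 − 2665 = -2663 (mod 5).
    Reduce coefficients mod 5: 4·t ≡ 2 (mod 5).
    The inverse of 4 mod 5 is 4 (since 4·4 = 16 = 3·5 + 1), so t ≡ 4·2 = 8 ≡ 3 (mod 5).
    Then x = 2665 + 4199·3 = 15262, valid modulo lcm(4199, 5) = 20995: x ≡ 15262 (mod 20995).
  Combine with x ≡ 0 (mod 4); new modulus lcm = 83980.
    Write x = 15262 + 20995·t and substitute into x ≡ 0 (mod 4): 20995·t ≡ 0 − 15262 = -15262 (mod 4).
    Reduce coefficients mod 4: 3·t ≡ 2 (mod 4).
    The inverse of 3 mod 4 is 3 (since 3·3 = 9 = 2·4 + 1), so t ≡ 3·2 = 6 ≡ 2 (mod 4).
    Then x = 15262 + 20995·2 = 57252, valid modulo lcm(20995, 4) = 83980: x ≡ 57252 (mod 83980).
Verify against each original: 57252 mod 13 = 0, 57252 mod 19 = 5, 57252 mod 17 = 13, 57252 mod 5 = 2, 57252 mod 4 = 0.

x ≡ 57252 (mod 83980).


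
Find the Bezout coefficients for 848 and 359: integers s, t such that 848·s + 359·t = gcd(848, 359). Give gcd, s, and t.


Euclidean algorithm on (848, 359) — divide until remainder is 0:
  848 = 2 · 359 + 130
  359 = 2 · 130 + 99
  130 = 1 · 99 + 31
  99 = 3 · 31 + 6
  31 = 5 · 6 + 1
  6 = 6 · 1 + 0
gcd(848, 359) = 1.
Track Bezout coefficients alongside the remainders: start with r₀ = 848 = a·1 + b·0 (s = 1, t = 0) and r₁ = 359 = a·0 + b·1 (s = 0, t = 1); each new remainder r_{k+1} = r_{k-1} − q_k·r_k inherits s_{k+1} = s_{k-1} − q_k·s_k, t_{k+1} = t_{k-1} − q_k·t_k, so r_k = a·s_k + b·t_k at every step:
  q = 2: r = 130, s = 1 − 2·0 = 1, t = 0 − 2·1 = -2  (check: 848·1 + 359·(-2) = 130)
  q = 2: r = 99, s = 0 − 2·1 = -2, t = 1 − 2·(-2) = 5  (check: 848·(-2) + 359·5 = 99)
  q = 1: r = 31, s = 1 − 1·(-2) = 3, t = -2 − 1·5 = -7  (check: 848·3 + 359·(-7) = 31)
  q = 3: r = 6, s = -2 − 3·3 = -11, t = 5 − 3·(-7) = 26  (check: 848·(-11) + 359·26 = 6)
  q = 5: r = 1, s = 3 − 5·(-11) = 58, t = -7 − 5·26 = -137  (check: 848·58 + 359·(-137) = 1)
The row with r = 1 (the gcd) gives the Bezout coefficients s = 58, t = -137.
Result: 848 · (58) + 359 · (-137) = 1.

gcd(848, 359) = 1; s = 58, t = -137 (check: 848·58 + 359·(-137) = 1).


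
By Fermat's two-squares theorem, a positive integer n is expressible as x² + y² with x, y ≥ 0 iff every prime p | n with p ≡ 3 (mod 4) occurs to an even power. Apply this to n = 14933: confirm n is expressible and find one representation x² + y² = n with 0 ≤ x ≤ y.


Step 1: Factor n = 14933 = 109 · 137.
Step 2: Check the mod-4 condition on each prime factor: 109 ≡ 1 (mod 4), exponent 1; 137 ≡ 1 (mod 4), exponent 1.
All primes ≡ 3 (mod 4) appear to even exponent (or don't appear), so by the two-squares theorem n IS expressible as a sum of two squares.
Step 3: Build a representation. Here n = 109 · 137 is a product of primes ≡ 1 (mod 4). Each prime p ≡ 1 (mod 4) is itself a sum of two squares; find a² by testing p − a² for a perfect square:
  109: 109 − 1² = 108, 109 − 2² = 105, 109 − 3² = 100 = 10² ⇒ 109 = 3² + 10².
  137: 137 − 1² = 136, 137 − 2² = 133, 137 − 3² = 128, 137 − 4² = 121 = 11² ⇒ 137 = 4² + 11².
  Combine using the Brahmagupta–Fibonacci identity (a² + b²)(c² + d²) = (ac − bd)² + (ad + bc)² = (ac + bd)² + (ad − bc)²:
  109 · 137 = 14933: from (3² + 10²)(4² + 11²), take (3·4 − 10·11, 3·11 + 10·4) = (12 − 110, 33 + 40) = (-98, 73); dropping signs (only squares matter) gives (98, 73); check 98² + 73² = 9604 + 5329 = 14933 ✓.
Step 4: Order so x ≤ y and verify: 73² + 98² = 5329 + 9604 = 14933 = n. ✓

n = 14933 = 73² + 98² (one valid representation with x ≤ y).


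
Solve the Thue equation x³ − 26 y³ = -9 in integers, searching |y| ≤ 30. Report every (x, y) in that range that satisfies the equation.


The equation is x³ - 26y³ = -9. For fixed y, x³ = 26·y³ − 9, so a solution requires the RHS to be a perfect cube.
Strategy: iterate y from -30 to 30, compute RHS = 26·y³ − 9, and check whether it is a (positive or negative) perfect cube.
Check small values of y:
  y = 0: RHS = -9 is not a perfect cube.
  y = 1: RHS = 17 is not a perfect cube.
  y = -1: RHS = -35 is not a perfect cube.
  y = 2: RHS = 199 is not a perfect cube.
  y = -2: RHS = -217 is not a perfect cube.
  y = 3: RHS = 693 is not a perfect cube.
  y = -3: RHS = -711 is not a perfect cube.
Continuing the search up to |y| = 30 finds no solutions either.
No (x, y) in the scanned range satisfies the equation.

No integer solutions with |y| ≤ 30.


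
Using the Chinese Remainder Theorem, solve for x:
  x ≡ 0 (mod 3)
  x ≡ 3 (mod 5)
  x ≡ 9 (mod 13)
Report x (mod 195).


Moduli 3, 5, 13 are pairwise coprime; by CRT there is a unique solution modulo M = 3 · 5 · 13 = 195.
Solve pairwise, accumulating the modulus:
  Start with x ≡ 0 (mod 3).
  Combine with x ≡ 3 (mod 5): since gcd(3, 5) = 1, we get a unique residue mod 15.
    Write x = 0 + 3·t and substitute into x ≡ 3 (mod 5): 3·t ≡ 3 − 0 = 3 (mod 5).
    The inverse of 3 mod 5 is 2 (since 3·2 = 6 = 1·5 + 1), so t ≡ 2·3 = 6 ≡ 1 (mod 5).
    Then x = 0 + 3·1 = 3, valid modulo lcm(3, 5) = 15: x ≡ 3 (mod 15).
  Combine with x ≡ 9 (mod 13): since gcd(15, 13) = 1, we get a unique residue mod 195.
    Write x = 3 + 15·t and substitute into x ≡ 9 (mod 13): 15·t ≡ 9 − 3 = 6 (mod 13).
    Reduce coefficients mod 13: 2·t ≡ 6 (mod 13).
    The inverse of 2 mod 13 is 7 (since 2·7 = 14 = 1·13 + 1), so t ≡ 7·6 = 42 ≡ 3 (mod 13).
    Then x = 3 + 15·3 = 48, valid modulo lcm(15, 13) = 195: x ≡ 48 (mod 195).
Verify: 48 mod 3 = 0 ✓, 48 mod 5 = 3 ✓, 48 mod 13 = 9 ✓.

x ≡ 48 (mod 195).


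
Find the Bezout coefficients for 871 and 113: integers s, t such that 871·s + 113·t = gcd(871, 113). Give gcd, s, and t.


Euclidean algorithm on (871, 113) — divide until remainder is 0:
  871 = 7 · 113 + 80
  113 = 1 · 80 + 33
  80 = 2 · 33 + 14
  33 = 2 · 14 + 5
  14 = 2 · 5 + 4
  5 = 1 · 4 + 1
  4 = 4 · 1 + 0
gcd(871, 113) = 1.
Track Bezout coefficients alongside the remainders: start with r₀ = 871 = a·1 + b·0 (s = 1, t = 0) and r₁ = 113 = a·0 + b·1 (s = 0, t = 1); each new remainder r_{k+1} = r_{k-1} − q_k·r_k inherits s_{k+1} = s_{k-1} − q_k·s_k, t_{k+1} = t_{k-1} − q_k·t_k, so r_k = a·s_k + b·t_k at every step:
  q = 7: r = 80, s = 1 − 7·0 = 1, t = 0 − 7·1 = -7  (check: 871·1 + 113·(-7) = 80)
  q = 1: r = 33, s = 0 − 1·1 = -1, t = 1 − 1·(-7) = 8  (check: 871·(-1) + 113·8 = 33)
  q = 2: r = 14, s = 1 − 2·(-1) = 3, t = -7 − 2·8 = -23  (check: 871·3 + 113·(-23) = 14)
  q = 2: r = 5, s = -1 − 2·3 = -7, t = 8 − 2·(-23) = 54  (check: 871·(-7) + 113·54 = 5)
  q = 2: r = 4, s = 3 − 2·(-7) = 17, t = -23 − 2·54 = -131  (check: 871·17 + 113·(-131) = 4)
  q = 1: r = 1, s = -7 − 1·17 = -24, t = 54 − 1·(-131) = 185  (check: 871·(-24) + 113·185 = 1)
The row with r = 1 (the gcd) gives the Bezout coefficients s = -24, t = 185.
Result: 871 · (-24) + 113 · (185) = 1.

gcd(871, 113) = 1; s = -24, t = 185 (check: 871·(-24) + 113·185 = 1).


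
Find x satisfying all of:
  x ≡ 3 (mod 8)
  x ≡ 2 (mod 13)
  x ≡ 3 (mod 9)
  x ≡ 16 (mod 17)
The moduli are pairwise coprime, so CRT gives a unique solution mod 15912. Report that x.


Product of moduli M = 8 · 13 · 9 · 17 = 15912.
Merge one congruence at a time:
  Start: x ≡ 3 (mod 8).
  Combine with x ≡ 2 (mod 13); new modulus lcm = 104.
    Write x = 3 + 8·t and substitute into x ≡ 2 (mod 13): 8·t ≡ 2 − 3 = -1 (mod 13).
    Reduce coefficients mod 13: 8·t ≡ 12 (mod 13).
    The inverse of 8 mod 13 is 5 (since 8·5 = 40 = 3·13 + 1), so t ≡ 5·12 = 60 ≡ 8 (mod 13).
    Then x = 3 + 8·8 = 67, valid modulo lcm(8, 13) = 104: x ≡ 67 (mod 104).
  Combine with x ≡ 3 (mod 9); new modulus lcm = 936.
    Write x = 67 + 104·t and substitute into x ≡ 3 (mod 9): 104·t ≡ 3 − 67 = -64 (mod 9).
    Reduce coefficients mod 9: 5·t ≡ 8 (mod 9).
    The inverse of 5 mod 9 is 2 (since 5·2 = 10 = 1·9 + 1), so t ≡ 2·8 = 16 ≡ 7 (mod 9).
    Then x = 67 + 104·7 = 795, valid modulo lcm(104, 9) = 936: x ≡ 795 (mod 936).
  Combine with x ≡ 16 (mod 17); new modulus lcm = 15912.
    Write x = 795 + 936·t and substitute into x ≡ 16 (mod 17): 936·t ≡ 16 − 795 = -779 (mod 17).
    Reduce coefficients mod 17: 1·t ≡ 3 (mod 17).
    So t ≡ 3 (mod 17).
    Then x = 795 + 936·3 = 3603, valid modulo lcm(936, 17) = 15912: x ≡ 3603 (mod 15912).
Verify against each original: 3603 mod 8 = 3, 3603 mod 13 = 2, 3603 mod 9 = 3, 3603 mod 17 = 16.

x ≡ 3603 (mod 15912).


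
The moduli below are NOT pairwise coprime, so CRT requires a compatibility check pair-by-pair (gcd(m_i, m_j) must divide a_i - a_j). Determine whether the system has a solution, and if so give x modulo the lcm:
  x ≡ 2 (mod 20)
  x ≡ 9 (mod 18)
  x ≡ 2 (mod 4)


Moduli 20, 18, 4 are not pairwise coprime, so CRT works modulo lcm(m_i) when all pairwise compatibility conditions hold.
Pairwise compatibility: gcd(m_i, m_j) must divide a_i - a_j for every pair.
Merge one congruence at a time:
  Start: x ≡ 2 (mod 20).
  Combine with x ≡ 9 (mod 18): gcd(20, 18) = 2, and 9 - 2 = 7 is NOT divisible by 2.
    ⇒ system is inconsistent (no integer solution).

No solution (the system is inconsistent).


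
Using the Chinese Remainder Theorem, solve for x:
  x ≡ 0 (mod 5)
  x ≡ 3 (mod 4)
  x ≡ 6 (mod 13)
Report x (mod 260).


Moduli 5, 4, 13 are pairwise coprime; by CRT there is a unique solution modulo M = 5 · 4 · 13 = 260.
Solve pairwise, accumulating the modulus:
  Start with x ≡ 0 (mod 5).
  Combine with x ≡ 3 (mod 4): since gcd(5, 4) = 1, we get a unique residue mod 20.
    Write x = 0 + 5·t and substitute into x ≡ 3 (mod 4): 5·t ≡ 3 − 0 = 3 (mod 4).
    Reduce coefficients mod 4: 1·t ≡ 3 (mod 4).
    So t ≡ 3 (mod 4).
    Then x = 0 + 5·3 = 15, valid modulo lcm(5, 4) = 20: x ≡ 15 (mod 20).
  Combine with x ≡ 6 (mod 13): since gcd(20, 13) = 1, we get a unique residue mod 260.
    Write x = 15 + 20·t and substitute into x ≡ 6 (mod 13): 20·t ≡ 6 − 15 = -9 (mod 13).
    Reduce coefficients mod 13: 7·t ≡ 4 (mod 13).
    The inverse of 7 mod 13 is 2 (since 7·2 = 14 = 1·13 + 1), so t ≡ 2·4 = 8 ≡ 8 (mod 13).
    Then x = 15 + 20·8 = 175, valid modulo lcm(20, 13) = 260: x ≡ 175 (mod 260).
Verify: 175 mod 5 = 0 ✓, 175 mod 4 = 3 ✓, 175 mod 13 = 6 ✓.

x ≡ 175 (mod 260).


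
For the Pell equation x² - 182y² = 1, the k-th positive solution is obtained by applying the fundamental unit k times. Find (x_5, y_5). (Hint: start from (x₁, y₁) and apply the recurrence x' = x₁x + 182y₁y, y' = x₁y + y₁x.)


Step 1: Find the fundamental solution (x₁, y₁) of x² - 182y² = 1.
  Expand √182 as a continued fraction. a₀ = ⌊√182⌋ = 13; iterate m_{k+1} = d_k·a_k − m_k, d_{k+1} = (182 − m_{k+1}²)/d_k, a_{k+1} = ⌊(a₀ + m_{k+1})/d_{k+1}⌋ (starting m₀ = 0, d₀ = 1), with convergents p_k = a_k·p_{k-1} + p_{k-2}, q_k = a_k·q_{k-1} + q_{k-2} (p₋₁ = 1, q₋₁ = 0):
  k = 0: a₀ = 13; p₀/q₀ = 13/1; p₀² − 182·q₀² = 169 − 182 = -13.
  k = 1: m = 13, d = 13, a = ⌊(13 + 13)/13⌋ = 2; p/q = (2·13 + 1)/(2·1 + 0) = 27/2; p² − 182·q² = 729 − 728 = 1.
  The first convergent with p² − 182·q² = 1 gives the fundamental solution (x₁, y₁) = (27, 2).
Step 2: Apply the recurrence (x_{n+1}, y_{n+1}) = (x₁x_n + 182y₁y_n, x₁y_n + y₁x_n) repeatedly.
  From (x_1, y_1) = (27, 2): x_2 = 27·27 + 182·2·2 = 1457; y_2 = 27·2 + 2·27 = 108.
  From (x_2, y_2) = (1457, 108): x_3 = 27·1457 + 182·2·108 = 78651; y_3 = 27·108 + 2·1457 = 5830.
  From (x_3, y_3) = (78651, 5830): x_4 = 27·78651 + 182·2·5830 = 4245697; y_4 = 27·5830 + 2·78651 = 314712.
  From (x_4, y_4) = (4245697, 314712): x_5 = 27·4245697 + 182·2·314712 = 229188987; y_5 = 27·314712 + 2·4245697 = 16988618.
Step 3: Verify x_5² - 182·y_5² = 52527591762086169 - 52527591762086168 = 1 (should be 1). ✓

(x_1, y_1) = (27, 2); (x_5, y_5) = (229188987, 16988618).


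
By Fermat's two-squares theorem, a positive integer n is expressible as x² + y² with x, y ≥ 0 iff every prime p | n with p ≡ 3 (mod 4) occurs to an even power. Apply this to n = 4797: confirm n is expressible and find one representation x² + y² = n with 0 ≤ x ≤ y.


Step 1: Factor n = 4797 = 3^2 · 13 · 41.
Step 2: Check the mod-4 condition on each prime factor: 3 ≡ 3 (mod 4), exponent 2 (must be even); 13 ≡ 1 (mod 4), exponent 1; 41 ≡ 1 (mod 4), exponent 1.
All primes ≡ 3 (mod 4) appear to even exponent (or don't appear), so by the two-squares theorem n IS expressible as a sum of two squares.
Step 3: Build a representation. Group n = k² · m with k = 3 and m = 13 · 41 = 533 (a product of primes ≡ 1 (mod 4)); a representation of m scales to one of n via (k·x)² + (k·y)² = k²(x² + y²). Each prime p ≡ 1 (mod 4) is itself a sum of two squares; find a² by testing p − a² for a perfect square:
  13: 13 − 1² = 12, 13 − 2² = 9 = 3² ⇒ 13 = 2² + 3².
  41: 41 − 1² = 40, 41 − 2² = 37, 41 − 3² = 32, 41 − 4² = 25 = 5² ⇒ 41 = 4² + 5².
  Combine using the Brahmagupta–Fibonacci identity (a² + b²)(c² + d²) = (ac − bd)² + (ad + bc)² = (ac + bd)² + (ad − bc)²:
  13 · 41 = 533: from (2² + 3²)(4² + 5²), take (2·4 − 3·5, 2·5 + 3·4) = (8 − 15, 10 + 12) = (-7, 22); dropping signs (only squares matter) gives (7, 22); check 7² + 22² = 49 + 484 = 533 ✓.
  Scale by k = 3: (3·7, 3·22) = (21, 66).
Step 4: Order so x ≤ y and verify: 21² + 66² = 441 + 4356 = 4797 = n. ✓

n = 4797 = 21² + 66² (one valid representation with x ≤ y).


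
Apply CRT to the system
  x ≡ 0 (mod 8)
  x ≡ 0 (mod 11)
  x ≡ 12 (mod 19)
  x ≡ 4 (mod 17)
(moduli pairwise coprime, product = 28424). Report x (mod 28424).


Product of moduli M = 8 · 11 · 19 · 17 = 28424.
Merge one congruence at a time:
  Start: x ≡ 0 (mod 8).
  Combine with x ≡ 0 (mod 11); new modulus lcm = 88.
    Write x = 0 + 8·t and substitute into x ≡ 0 (mod 11): 8·t ≡ 0 − 0 = 0 (mod 11).
    The inverse of 8 mod 11 is 7 (since 8·7 = 56 = 5·11 + 1), so t ≡ 7·0 = 0 ≡ 0 (mod 11).
    Then x = 0 + 8·0 = 0, valid modulo lcm(8, 11) = 88: x ≡ 0 (mod 88).
  Combine with x ≡ 12 (mod 19); new modulus lcm = 1672.
    Write x = 0 + 88·t and substitute into x ≡ 12 (mod 19): 88·t ≡ 12 − 0 = 12 (mod 19).
    Reduce coefficients mod 19: 12·t ≡ 12 (mod 19).
    The inverse of 12 mod 19 is 8 (since 12·8 = 96 = 5·19 + 1), so t ≡ 8·12 = 96 ≡ 1 (mod 19).
    Then x = 0 + 88·1 = 88, valid modulo lcm(88, 19) = 1672: x ≡ 88 (mod 1672).
  Combine with x ≡ 4 (mod 17); new modulus lcm = 28424.
    Write x = 88 + 1672·t and substitute into x ≡ 4 (mod 17): 1672·t ≡ 4 − 88 = -84 (mod 17).
    Reduce coefficients mod 17: 6·t ≡ 1 (mod 17).
    The inverse of 6 mod 17 is 3 (since 6·3 = 18 = 1·17 + 1), so t ≡ 3·1 = 3 ≡ 3 (mod 17).
    Then x = 88 + 1672·3 = 5104, valid modulo lcm(1672, 17) = 28424: x ≡ 5104 (mod 28424).
Verify against each original: 5104 mod 8 = 0, 5104 mod 11 = 0, 5104 mod 19 = 12, 5104 mod 17 = 4.

x ≡ 5104 (mod 28424).


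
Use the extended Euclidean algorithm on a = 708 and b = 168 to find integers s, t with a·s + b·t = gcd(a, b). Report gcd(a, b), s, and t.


Euclidean algorithm on (708, 168) — divide until remainder is 0:
  708 = 4 · 168 + 36
  168 = 4 · 36 + 24
  36 = 1 · 24 + 12
  24 = 2 · 12 + 0
gcd(708, 168) = 12.
Track Bezout coefficients alongside the remainders: start with r₀ = 708 = a·1 + b·0 (s = 1, t = 0) and r₁ = 168 = a·0 + b·1 (s = 0, t = 1); each new remainder r_{k+1} = r_{k-1} − q_k·r_k inherits s_{k+1} = s_{k-1} − q_k·s_k, t_{k+1} = t_{k-1} − q_k·t_k, so r_k = a·s_k + b·t_k at every step:
  q = 4: r = 36, s = 1 − 4·0 = 1, t = 0 − 4·1 = -4  (check: 708·1 + 168·(-4) = 36)
  q = 4: r = 24, s = 0 − 4·1 = -4, t = 1 − 4·(-4) = 17  (check: 708·(-4) + 168·17 = 24)
  q = 1: r = 12, s = 1 − 1·(-4) = 5, t = -4 − 1·17 = -21  (check: 708·5 + 168·(-21) = 12)
The row with r = 12 (the gcd) gives the Bezout coefficients s = 5, t = -21.
Result: 708 · (5) + 168 · (-21) = 12.

gcd(708, 168) = 12; s = 5, t = -21 (check: 708·5 + 168·(-21) = 12).


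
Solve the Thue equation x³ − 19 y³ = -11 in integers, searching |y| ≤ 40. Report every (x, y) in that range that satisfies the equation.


The equation is x³ - 19y³ = -11. For fixed y, x³ = 19·y³ − 11, so a solution requires the RHS to be a perfect cube.
Strategy: iterate y from -40 to 40, compute RHS = 19·y³ − 11, and check whether it is a (positive or negative) perfect cube.
Check small values of y:
  y = 0: RHS = -11 is not a perfect cube.
  y = 1: RHS = 8 = (2)³ ⇒ x = 2 works.
  y = -1: RHS = -30 is not a perfect cube.
  y = 2: RHS = 141 is not a perfect cube.
  y = -2: RHS = -163 is not a perfect cube.
  y = 3: RHS = 502 is not a perfect cube.
  y = -3: RHS = -524 is not a perfect cube.
Continuing the search up to |y| = 40 finds no further solutions beyond those listed.
Collected solutions: (2, 1).

Solutions (with |y| ≤ 40): (2, 1).


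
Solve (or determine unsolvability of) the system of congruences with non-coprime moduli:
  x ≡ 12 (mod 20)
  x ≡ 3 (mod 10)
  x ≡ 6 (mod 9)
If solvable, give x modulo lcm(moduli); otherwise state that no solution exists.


Moduli 20, 10, 9 are not pairwise coprime, so CRT works modulo lcm(m_i) when all pairwise compatibility conditions hold.
Pairwise compatibility: gcd(m_i, m_j) must divide a_i - a_j for every pair.
Merge one congruence at a time:
  Start: x ≡ 12 (mod 20).
  Combine with x ≡ 3 (mod 10): gcd(20, 10) = 10, and 3 - 12 = -9 is NOT divisible by 10.
    ⇒ system is inconsistent (no integer solution).

No solution (the system is inconsistent).


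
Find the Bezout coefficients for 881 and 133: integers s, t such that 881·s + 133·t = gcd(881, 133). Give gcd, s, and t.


Euclidean algorithm on (881, 133) — divide until remainder is 0:
  881 = 6 · 133 + 83
  133 = 1 · 83 + 50
  83 = 1 · 50 + 33
  50 = 1 · 33 + 17
  33 = 1 · 17 + 16
  17 = 1 · 16 + 1
  16 = 16 · 1 + 0
gcd(881, 133) = 1.
Track Bezout coefficients alongside the remainders: start with r₀ = 881 = a·1 + b·0 (s = 1, t = 0) and r₁ = 133 = a·0 + b·1 (s = 0, t = 1); each new remainder r_{k+1} = r_{k-1} − q_k·r_k inherits s_{k+1} = s_{k-1} − q_k·s_k, t_{k+1} = t_{k-1} − q_k·t_k, so r_k = a·s_k + b·t_k at every step:
  q = 6: r = 83, s = 1 − 6·0 = 1, t = 0 − 6·1 = -6  (check: 881·1 + 133·(-6) = 83)
  q = 1: r = 50, s = 0 − 1·1 = -1, t = 1 − 1·(-6) = 7  (check: 881·(-1) + 133·7 = 50)
  q = 1: r = 33, s = 1 − 1·(-1) = 2, t = -6 − 1·7 = -13  (check: 881·2 + 133·(-13) = 33)
  q = 1: r = 17, s = -1 − 1·2 = -3, t = 7 − 1·(-13) = 20  (check: 881·(-3) + 133·20 = 17)
  q = 1: r = 16, s = 2 − 1·(-3) = 5, t = -13 − 1·20 = -33  (check: 881·5 + 133·(-33) = 16)
  q = 1: r = 1, s = -3 − 1·5 = -8, t = 20 − 1·(-33) = 53  (check: 881·(-8) + 133·53 = 1)
The row with r = 1 (the gcd) gives the Bezout coefficients s = -8, t = 53.
Result: 881 · (-8) + 133 · (53) = 1.

gcd(881, 133) = 1; s = -8, t = 53 (check: 881·(-8) + 133·53 = 1).


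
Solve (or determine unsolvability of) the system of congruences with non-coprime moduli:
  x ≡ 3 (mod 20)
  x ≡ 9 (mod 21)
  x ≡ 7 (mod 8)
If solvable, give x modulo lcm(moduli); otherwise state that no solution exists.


Moduli 20, 21, 8 are not pairwise coprime, so CRT works modulo lcm(m_i) when all pairwise compatibility conditions hold.
Pairwise compatibility: gcd(m_i, m_j) must divide a_i - a_j for every pair.
Merge one congruence at a time:
  Start: x ≡ 3 (mod 20).
  Combine with x ≡ 9 (mod 21): gcd(20, 21) = 1; 9 - 3 = 6, which IS divisible by 1, so compatible.
    Write x = 3 + 20·t and substitute into x ≡ 9 (mod 21): 20·t ≡ 9 − 3 = 6 (mod 21).
    The inverse of 20 mod 21 is 20 (since 20·20 = 400 = 19·21 + 1), so t ≡ 20·6 = 120 ≡ 15 (mod 21).
    Then x = 3 + 20·15 = 303, valid modulo lcm(20, 21) = 420: x ≡ 303 (mod 420).
  Combine with x ≡ 7 (mod 8): gcd(420, 8) = 4; 7 - 303 = -296, which IS divisible by 4, so compatible.
    Write x = 303 + 420·t and substitute into x ≡ 7 (mod 8): 420·t ≡ 7 − 303 = -296 (mod 8).
    Divide the congruence (and modulus) by g = 4: 105·t ≡ -74 (mod 2).
    Reduce coefficients mod 2: 1·t ≡ 0 (mod 2).
    So t ≡ 0 (mod 2).
    Then x = 303 + 420·0 = 303, valid modulo lcm(420, 8) = 840: x ≡ 303 (mod 840).
Verify: 303 mod 20 = 3, 303 mod 21 = 9, 303 mod 8 = 7.

x ≡ 303 (mod 840).


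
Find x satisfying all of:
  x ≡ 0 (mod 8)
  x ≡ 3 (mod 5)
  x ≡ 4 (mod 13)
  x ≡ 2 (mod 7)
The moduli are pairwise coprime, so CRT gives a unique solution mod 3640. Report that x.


Product of moduli M = 8 · 5 · 13 · 7 = 3640.
Merge one congruence at a time:
  Start: x ≡ 0 (mod 8).
  Combine with x ≡ 3 (mod 5); new modulus lcm = 40.
    Write x = 0 + 8·t and substitute into x ≡ 3 (mod 5): 8·t ≡ 3 − 0 = 3 (mod 5).
    Reduce coefficients mod 5: 3·t ≡ 3 (mod 5).
    The inverse of 3 mod 5 is 2 (since 3·2 = 6 = 1·5 + 1), so t ≡ 2·3 = 6 ≡ 1 (mod 5).
    Then x = 0 + 8·1 = 8, valid modulo lcm(8, 5) = 40: x ≡ 8 (mod 40).
  Combine with x ≡ 4 (mod 13); new modulus lcm = 520.
    Write x = 8 + 40·t and substitute into x ≡ 4 (mod 13): 40·t ≡ 4 − 8 = -4 (mod 13).
    Reduce coefficients mod 13: 1·t ≡ 9 (mod 13).
    So t ≡ 9 (mod 13).
    Then x = 8 + 40·9 = 368, valid modulo lcm(40, 13) = 520: x ≡ 368 (mod 520).
  Combine with x ≡ 2 (mod 7); new modulus lcm = 3640.
    Write x = 368 + 520·t and substitute into x ≡ 2 (mod 7): 520·t ≡ 2 − 368 = -366 (mod 7).
    Reduce coefficients mod 7: 2·t ≡ 5 (mod 7).
    The inverse of 2 mod 7 is 4 (since 2·4 = 8 = 1·7 + 1), so t ≡ 4·5 = 20 ≡ 6 (mod 7).
    Then x = 368 + 520·6 = 3488, valid modulo lcm(520, 7) = 3640: x ≡ 3488 (mod 3640).
Verify against each original: 3488 mod 8 = 0, 3488 mod 5 = 3, 3488 mod 13 = 4, 3488 mod 7 = 2.

x ≡ 3488 (mod 3640).


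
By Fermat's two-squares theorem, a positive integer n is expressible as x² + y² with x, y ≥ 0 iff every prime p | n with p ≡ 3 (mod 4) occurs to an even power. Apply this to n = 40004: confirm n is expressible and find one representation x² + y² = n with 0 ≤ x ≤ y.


Step 1: Factor n = 40004 = 2^2 · 73 · 137.
Step 2: Check the mod-4 condition on each prime factor: 2 = 2 (special); 73 ≡ 1 (mod 4), exponent 1; 137 ≡ 1 (mod 4), exponent 1.
All primes ≡ 3 (mod 4) appear to even exponent (or don't appear), so by the two-squares theorem n IS expressible as a sum of two squares.
Step 3: Build a representation. Group n = k² · m with k = 2 and m = 73 · 137 = 10001 (a product of primes ≡ 1 (mod 4)); a representation of m scales to one of n via (k·x)² + (k·y)² = k²(x² + y²). Each prime p ≡ 1 (mod 4) is itself a sum of two squares; find a² by testing p − a² for a perfect square:
  73: 73 − 1² = 72, 73 − 2² = 69, 73 − 3² = 64 = 8² ⇒ 73 = 3² + 8².
  137: 137 − 1² = 136, 137 − 2² = 133, 137 − 3² = 128, 137 − 4² = 121 = 11² ⇒ 137 = 4² + 11².
  Combine using the Brahmagupta–Fibonacci identity (a² + b²)(c² + d²) = (ac − bd)² + (ad + bc)² = (ac + bd)² + (ad − bc)²:
  73 · 137 = 10001: from (3² + 8²)(4² + 11²), take (3·4 − 8·11, 3·11 + 8·4) = (12 − 88, 33 + 32) = (-76, 65); dropping signs (only squares matter) gives (76, 65); check 76² + 65² = 5776 + 4225 = 10001 ✓.
  Scale by k = 2: (2·76, 2·65) = (152, 130).
Step 4: Order so x ≤ y and verify: 130² + 152² = 16900 + 23104 = 40004 = n. ✓

n = 40004 = 130² + 152² (one valid representation with x ≤ y).


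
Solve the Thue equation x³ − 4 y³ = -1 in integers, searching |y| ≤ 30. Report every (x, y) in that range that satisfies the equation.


The equation is x³ - 4y³ = -1. For fixed y, x³ = 4·y³ − 1, so a solution requires the RHS to be a perfect cube.
Strategy: iterate y from -30 to 30, compute RHS = 4·y³ − 1, and check whether it is a (positive or negative) perfect cube.
Check small values of y:
  y = 0: RHS = -1 = (-1)³ ⇒ x = -1 works.
  y = 1: RHS = 3 is not a perfect cube.
  y = -1: RHS = -5 is not a perfect cube.
  y = 2: RHS = 31 is not a perfect cube.
  y = -2: RHS = -33 is not a perfect cube.
  y = 3: RHS = 107 is not a perfect cube.
  y = -3: RHS = -109 is not a perfect cube.
Continuing the search up to |y| = 30 finds no further solutions beyond those listed.
Collected solutions: (-1, 0).

Solutions (with |y| ≤ 30): (-1, 0).


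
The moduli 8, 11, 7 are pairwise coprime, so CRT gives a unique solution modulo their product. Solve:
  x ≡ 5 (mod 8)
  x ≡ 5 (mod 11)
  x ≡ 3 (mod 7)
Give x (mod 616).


Moduli 8, 11, 7 are pairwise coprime; by CRT there is a unique solution modulo M = 8 · 11 · 7 = 616.
Solve pairwise, accumulating the modulus:
  Start with x ≡ 5 (mod 8).
  Combine with x ≡ 5 (mod 11): since gcd(8, 11) = 1, we get a unique residue mod 88.
    Write x = 5 + 8·t and substitute into x ≡ 5 (mod 11): 8·t ≡ 5 − 5 = 0 (mod 11).
    The inverse of 8 mod 11 is 7 (since 8·7 = 56 = 5·11 + 1), so t ≡ 7·0 = 0 ≡ 0 (mod 11).
    Then x = 5 + 8·0 = 5, valid modulo lcm(8, 11) = 88: x ≡ 5 (mod 88).
  Combine with x ≡ 3 (mod 7): since gcd(88, 7) = 1, we get a unique residue mod 616.
    Write x = 5 + 88·t and substitute into x ≡ 3 (mod 7): 88·t ≡ 3 − 5 = -2 (mod 7).
    Reduce coefficients mod 7: 4·t ≡ 5 (mod 7).
    The inverse of 4 mod 7 is 2 (since 4·2 = 8 = 1·7 + 1), so t ≡ 2·5 = 10 ≡ 3 (mod 7).
    Then x = 5 + 88·3 = 269, valid modulo lcm(88, 7) = 616: x ≡ 269 (mod 616).
Verify: 269 mod 8 = 5 ✓, 269 mod 11 = 5 ✓, 269 mod 7 = 3 ✓.

x ≡ 269 (mod 616).


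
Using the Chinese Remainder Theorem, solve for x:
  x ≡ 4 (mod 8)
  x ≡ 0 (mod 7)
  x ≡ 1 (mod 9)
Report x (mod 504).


Moduli 8, 7, 9 are pairwise coprime; by CRT there is a unique solution modulo M = 8 · 7 · 9 = 504.
Solve pairwise, accumulating the modulus:
  Start with x ≡ 4 (mod 8).
  Combine with x ≡ 0 (mod 7): since gcd(8, 7) = 1, we get a unique residue mod 56.
    Write x = 4 + 8·t and substitute into x ≡ 0 (mod 7): 8·t ≡ 0 − 4 = -4 (mod 7).
    Reduce coefficients mod 7: 1·t ≡ 3 (mod 7).
    So t ≡ 3 (mod 7).
    Then x = 4 + 8·3 = 28, valid modulo lcm(8, 7) = 56: x ≡ 28 (mod 56).
  Combine with x ≡ 1 (mod 9): since gcd(56, 9) = 1, we get a unique residue mod 504.
    Write x = 28 + 56·t and substitute into x ≡ 1 (mod 9): 56·t ≡ 1 − 28 = -27 (mod 9).
    Reduce coefficients mod 9: 2·t ≡ 0 (mod 9).
    The inverse of 2 mod 9 is 5 (since 2·5 = 10 = 1·9 + 1), so t ≡ 5·0 = 0 ≡ 0 (mod 9).
    Then x = 28 + 56·0 = 28, valid modulo lcm(56, 9) = 504: x ≡ 28 (mod 504).
Verify: 28 mod 8 = 4 ✓, 28 mod 7 = 0 ✓, 28 mod 9 = 1 ✓.

x ≡ 28 (mod 504).


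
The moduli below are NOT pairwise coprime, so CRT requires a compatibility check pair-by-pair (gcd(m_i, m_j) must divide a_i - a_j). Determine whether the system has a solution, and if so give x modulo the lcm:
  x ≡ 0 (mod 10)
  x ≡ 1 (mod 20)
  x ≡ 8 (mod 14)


Moduli 10, 20, 14 are not pairwise coprime, so CRT works modulo lcm(m_i) when all pairwise compatibility conditions hold.
Pairwise compatibility: gcd(m_i, m_j) must divide a_i - a_j for every pair.
Merge one congruence at a time:
  Start: x ≡ 0 (mod 10).
  Combine with x ≡ 1 (mod 20): gcd(10, 20) = 10, and 1 - 0 = 1 is NOT divisible by 10.
    ⇒ system is inconsistent (no integer solution).

No solution (the system is inconsistent).


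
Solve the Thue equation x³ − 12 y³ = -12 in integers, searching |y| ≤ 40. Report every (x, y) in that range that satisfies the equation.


The equation is x³ - 12y³ = -12. For fixed y, x³ = 12·y³ − 12, so a solution requires the RHS to be a perfect cube.
Strategy: iterate y from -40 to 40, compute RHS = 12·y³ − 12, and check whether it is a (positive or negative) perfect cube.
Check small values of y:
  y = 0: RHS = -12 is not a perfect cube.
  y = 1: RHS = 0 = (0)³ ⇒ x = 0 works.
  y = -1: RHS = -24 is not a perfect cube.
  y = 2: RHS = 84 is not a perfect cube.
  y = -2: RHS = -108 is not a perfect cube.
  y = 3: RHS = 312 is not a perfect cube.
  y = -3: RHS = -336 is not a perfect cube.
Continuing the search up to |y| = 40 finds no further solutions beyond those listed.
Collected solutions: (0, 1).

Solutions (with |y| ≤ 40): (0, 1).


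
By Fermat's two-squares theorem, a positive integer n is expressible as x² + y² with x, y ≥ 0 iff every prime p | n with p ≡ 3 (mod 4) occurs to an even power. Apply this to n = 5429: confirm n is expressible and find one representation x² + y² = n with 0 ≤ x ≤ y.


Step 1: Factor n = 5429 = 61 · 89.
Step 2: Check the mod-4 condition on each prime factor: 61 ≡ 1 (mod 4), exponent 1; 89 ≡ 1 (mod 4), exponent 1.
All primes ≡ 3 (mod 4) appear to even exponent (or don't appear), so by the two-squares theorem n IS expressible as a sum of two squares.
Step 3: Build a representation. Here n = 61 · 89 is a product of primes ≡ 1 (mod 4). Each prime p ≡ 1 (mod 4) is itself a sum of two squares; find a² by testing p − a² for a perfect square:
  61: 61 − 1² = 60, 61 − 2² = 57, 61 − 3² = 52, 61 − 4² = 45, 61 − 5² = 36 = 6² ⇒ 61 = 5² + 6².
  89: 89 − 1² = 88, 89 − 2² = 85, 89 − 3² = 80, 89 − 4² = 73, 89 − 5² = 64 = 8² ⇒ 89 = 5² + 8².
  Combine using the Brahmagupta–Fibonacci identity (a² + b²)(c² + d²) = (ac − bd)² + (ad + bc)² = (ac + bd)² + (ad − bc)²:
  61 · 89 = 5429: from (5² + 6²)(5² + 8²), take (5·5 − 6·8, 5·8 + 6·5) = (25 − 48, 40 + 30) = (-23, 70); dropping signs (only squares matter) gives (23, 70); check 23² + 70² = 529 + 4900 = 5429 ✓.
Step 4: Order so x ≤ y and verify: 23² + 70² = 529 + 4900 = 5429 = n. ✓

n = 5429 = 23² + 70² (one valid representation with x ≤ y).


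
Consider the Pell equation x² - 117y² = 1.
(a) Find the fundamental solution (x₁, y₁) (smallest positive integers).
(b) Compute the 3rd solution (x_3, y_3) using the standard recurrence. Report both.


Step 1: Find the fundamental solution (x₁, y₁) of x² - 117y² = 1.
  Expand √117 as a continued fraction. a₀ = ⌊√117⌋ = 10; iterate m_{k+1} = d_k·a_k − m_k, d_{k+1} = (117 − m_{k+1}²)/d_k, a_{k+1} = ⌊(a₀ + m_{k+1})/d_{k+1}⌋ (starting m₀ = 0, d₀ = 1), with convergents p_k = a_k·p_{k-1} + p_{k-2}, q_k = a_k·q_{k-1} + q_{k-2} (p₋₁ = 1, q₋₁ = 0):
  k = 0: a₀ = 10; p₀/q₀ = 10/1; p₀² − 117·q₀² = 100 − 117 = -17.
  k = 1: m = 10, d = 17, a = ⌊(10 + 10)/17⌋ = 1; p/q = (1·10 + 1)/(1·1 + 0) = 11/1; p² − 117·q² = 121 − 117 = 4.
  k = 2: m = 7, d = 4, a = ⌊(10 + 7)/4⌋ = 4; p/q = (4·11 + 10)/(4·1 + 1) = 54/5; p² − 117·q² = 2916 − 2925 = -9.
  k = 3: m = 9, d = 9, a = ⌊(10 + 9)/9⌋ = 2; p/q = (2·54 + 11)/(2·5 + 1) = 119/11; p² − 117·q² = 14161 − 14157 = 4.
  k = 4: m = 9, d = 4, a = ⌊(10 + 9)/4⌋ = 4; p/q = (4·119 + 54)/(4·11 + 5) = 530/49; p² − 117·q² = 280900 − 280917 = -17.
  k = 5: m = 7, d = 17, a = ⌊(10 + 7)/17⌋ = 1; p/q = (1·530 + 119)/(1·49 + 11) = 649/60; p² − 117·q² = 421201 − 421200 = 1.
  The first convergent with p² − 117·q² = 1 gives the fundamental solution (x₁, y₁) = (649, 60).
Step 2: Apply the recurrence (x_{n+1}, y_{n+1}) = (x₁x_n + 117y₁y_n, x₁y_n + y₁x_n) repeatedly.
  From (x_1, y_1) = (649, 60): x_2 = 649·649 + 117·60·60 = 842401; y_2 = 649·60 + 60·649 = 77880.
  From (x_2, y_2) = (842401, 77880): x_3 = 649·842401 + 117·60·77880 = 1093435849; y_3 = 649·77880 + 60·842401 = 101088180.
Step 3: Verify x_3² - 117·y_3² = 1195601955878350801 - 1195601955878350800 = 1 (should be 1). ✓

(x_1, y_1) = (649, 60); (x_3, y_3) = (1093435849, 101088180).


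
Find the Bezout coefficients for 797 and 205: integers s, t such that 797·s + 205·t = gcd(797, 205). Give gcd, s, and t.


Euclidean algorithm on (797, 205) — divide until remainder is 0:
  797 = 3 · 205 + 182
  205 = 1 · 182 + 23
  182 = 7 · 23 + 21
  23 = 1 · 21 + 2
  21 = 10 · 2 + 1
  2 = 2 · 1 + 0
gcd(797, 205) = 1.
Track Bezout coefficients alongside the remainders: start with r₀ = 797 = a·1 + b·0 (s = 1, t = 0) and r₁ = 205 = a·0 + b·1 (s = 0, t = 1); each new remainder r_{k+1} = r_{k-1} − q_k·r_k inherits s_{k+1} = s_{k-1} − q_k·s_k, t_{k+1} = t_{k-1} − q_k·t_k, so r_k = a·s_k + b·t_k at every step:
  q = 3: r = 182, s = 1 − 3·0 = 1, t = 0 − 3·1 = -3  (check: 797·1 + 205·(-3) = 182)
  q = 1: r = 23, s = 0 − 1·1 = -1, t = 1 − 1·(-3) = 4  (check: 797·(-1) + 205·4 = 23)
  q = 7: r = 21, s = 1 − 7·(-1) = 8, t = -3 − 7·4 = -31  (check: 797·8 + 205·(-31) = 21)
  q = 1: r = 2, s = -1 − 1·8 = -9, t = 4 − 1·(-31) = 35  (check: 797·(-9) + 205·35 = 2)
  q = 10: r = 1, s = 8 − 10·(-9) = 98, t = -31 − 10·35 = -381  (check: 797·98 + 205·(-381) = 1)
The row with r = 1 (the gcd) gives the Bezout coefficients s = 98, t = -381.
Result: 797 · (98) + 205 · (-381) = 1.

gcd(797, 205) = 1; s = 98, t = -381 (check: 797·98 + 205·(-381) = 1).


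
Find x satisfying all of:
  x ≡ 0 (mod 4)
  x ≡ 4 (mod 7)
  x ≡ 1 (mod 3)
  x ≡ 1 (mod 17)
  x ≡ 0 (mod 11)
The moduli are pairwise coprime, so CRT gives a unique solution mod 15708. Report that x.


Product of moduli M = 4 · 7 · 3 · 17 · 11 = 15708.
Merge one congruence at a time:
  Start: x ≡ 0 (mod 4).
  Combine with x ≡ 4 (mod 7); new modulus lcm = 28.
    Write x = 0 + 4·t and substitute into x ≡ 4 (mod 7): 4·t ≡ 4 − 0 = 4 (mod 7).
    The inverse of 4 mod 7 is 2 (since 4·2 = 8 = 1·7 + 1), so t ≡ 2·4 = 8 ≡ 1 (mod 7).
    Then x = 0 + 4·1 = 4, valid modulo lcm(4, 7) = 28: x ≡ 4 (mod 28).
  Combine with x ≡ 1 (mod 3); new modulus lcm = 84.
    Write x = 4 + 28·t and substitute into x ≡ 1 (mod 3): 28·t ≡ 1 − 4 = -3 (mod 3).
    Reduce coefficients mod 3: 1·t ≡ 0 (mod 3).
    So t ≡ 0 (mod 3).
    Then x = 4 + 28·0 = 4, valid modulo lcm(28, 3) = 84: x ≡ 4 (mod 84).
  Combine with x ≡ 1 (mod 17); new modulus lcm = 1428.
    Write x = 4 + 84·t and substitute into x ≡ 1 (mod 17): 84·t ≡ 1 − 4 = -3 (mod 17).
    Reduce coefficients mod 17: 16·t ≡ 14 (mod 17).
    The inverse of 16 mod 17 is 16 (since 16·16 = 256 = 15·17 + 1), so t ≡ 16·14 = 224 ≡ 3 (mod 17).
    Then x = 4 + 84·3 = 256, valid modulo lcm(84, 17) = 1428: x ≡ 256 (mod 1428).
  Combine with x ≡ 0 (mod 11); new modulus lcm = 15708.
    Write x = 256 + 1428·t and substitute into x ≡ 0 (mod 11): 1428·t ≡ 0 − 256 = -256 (mod 11).
    Reduce coefficients mod 11: 9·t ≡ 8 (mod 11).
    The inverse of 9 mod 11 is 5 (since 9·5 = 45 = 4·11 + 1), so t ≡ 5·8 = 40 ≡ 7 (mod 11).
    Then x = 256 + 1428·7 = 10252, valid modulo lcm(1428, 11) = 15708: x ≡ 10252 (mod 15708).
Verify against each original: 10252 mod 4 = 0, 10252 mod 7 = 4, 10252 mod 3 = 1, 10252 mod 17 = 1, 10252 mod 11 = 0.

x ≡ 10252 (mod 15708).


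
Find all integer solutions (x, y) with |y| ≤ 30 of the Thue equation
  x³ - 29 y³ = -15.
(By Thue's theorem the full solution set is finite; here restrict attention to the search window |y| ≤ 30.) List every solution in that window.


The equation is x³ - 29y³ = -15. For fixed y, x³ = 29·y³ − 15, so a solution requires the RHS to be a perfect cube.
Strategy: iterate y from -30 to 30, compute RHS = 29·y³ − 15, and check whether it is a (positive or negative) perfect cube.
Check small values of y:
  y = 0: RHS = -15 is not a perfect cube.
  y = 1: RHS = 14 is not a perfect cube.
  y = -1: RHS = -44 is not a perfect cube.
  y = 2: RHS = 217 is not a perfect cube.
  y = -2: RHS = -247 is not a perfect cube.
  y = 3: RHS = 768 is not a perfect cube.
  y = -3: RHS = -798 is not a perfect cube.
Continuing the search up to |y| = 30 finds no solutions either.
No (x, y) in the scanned range satisfies the equation.

No integer solutions with |y| ≤ 30.


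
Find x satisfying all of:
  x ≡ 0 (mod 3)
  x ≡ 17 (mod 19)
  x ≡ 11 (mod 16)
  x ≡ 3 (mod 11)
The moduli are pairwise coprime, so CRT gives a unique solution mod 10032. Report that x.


Product of moduli M = 3 · 19 · 16 · 11 = 10032.
Merge one congruence at a time:
  Start: x ≡ 0 (mod 3).
  Combine with x ≡ 17 (mod 19); new modulus lcm = 57.
    Write x = 0 + 3·t and substitute into x ≡ 17 (mod 19): 3·t ≡ 17 − 0 = 17 (mod 19).
    The inverse of 3 mod 19 is 13 (since 3·13 = 39 = 2·19 + 1), so t ≡ 13·17 = 221 ≡ 12 (mod 19).
    Then x = 0 + 3·12 = 36, valid modulo lcm(3, 19) = 57: x ≡ 36 (mod 57).
  Combine with x ≡ 11 (mod 16); new modulus lcm = 912.
    Write x = 36 + 57·t and substitute into x ≡ 11 (mod 16): 57·t ≡ 11 − 36 = -25 (mod 16).
    Reduce coefficients mod 16: 9·t ≡ 7 (mod 16).
    The inverse of 9 mod 16 is 9 (since 9·9 = 81 = 5·16 + 1), so t ≡ 9·7 = 63 ≡ 15 (mod 16).
    Then x = 36 + 57·15 = 891, valid modulo lcm(57, 16) = 912: x ≡ 891 (mod 912).
  Combine with x ≡ 3 (mod 11); new modulus lcm = 10032.
    Write x = 891 + 912·t and substitute into x ≡ 3 (mod 11): 912·t ≡ 3 − 891 = -888 (mod 11).
    Reduce coefficients mod 11: 10·t ≡ 3 (mod 11).
    The inverse of 10 mod 11 is 10 (since 10·10 = 100 = 9·11 + 1), so t ≡ 10·3 = 30 ≡ 8 (mod 11).
    Then x = 891 + 912·8 = 8187, valid modulo lcm(912, 11) = 10032: x ≡ 8187 (mod 10032).
Verify against each original: 8187 mod 3 = 0, 8187 mod 19 = 17, 8187 mod 16 = 11, 8187 mod 11 = 3.

x ≡ 8187 (mod 10032).


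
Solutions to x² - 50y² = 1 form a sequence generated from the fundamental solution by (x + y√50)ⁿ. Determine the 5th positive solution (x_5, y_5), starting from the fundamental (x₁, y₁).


Step 1: Find the fundamental solution (x₁, y₁) of x² - 50y² = 1.
  Expand √50 as a continued fraction. a₀ = ⌊√50⌋ = 7; iterate m_{k+1} = d_k·a_k − m_k, d_{k+1} = (50 − m_{k+1}²)/d_k, a_{k+1} = ⌊(a₀ + m_{k+1})/d_{k+1}⌋ (starting m₀ = 0, d₀ = 1), with convergents p_k = a_k·p_{k-1} + p_{k-2}, q_k = a_k·q_{k-1} + q_{k-2} (p₋₁ = 1, q₋₁ = 0):
  k = 0: a₀ = 7; p₀/q₀ = 7/1; p₀² − 50·q₀² = 49 − 50 = -1.
  k = 1: m = 7, d = 1, a = ⌊(7 + 7)/1⌋ = 14; p/q = (14·7 + 1)/(14·1 + 0) = 99/14; p² − 50·q² = 9801 − 9800 = 1.
  The first convergent with p² − 50·q² = 1 gives the fundamental solution (x₁, y₁) = (99, 14).
Step 2: Apply the recurrence (x_{n+1}, y_{n+1}) = (x₁x_n + 50y₁y_n, x₁y_n + y₁x_n) repeatedly.
  From (x_1, y_1) = (99, 14): x_2 = 99·99 + 50·14·14 = 19601; y_2 = 99·14 + 14·99 = 2772.
  From (x_2, y_2) = (19601, 2772): x_3 = 99·19601 + 50·14·2772 = 3880899; y_3 = 99·2772 + 14·19601 = 548842.
  From (x_3, y_3) = (3880899, 548842): x_4 = 99·3880899 + 50·14·548842 = 768398401; y_4 = 99·548842 + 14·3880899 = 108667944.
  From (x_4, y_4) = (768398401, 108667944): x_5 = 99·768398401 + 50·14·108667944 = 152139002499; y_5 = 99·108667944 + 14·768398401 = 21515704070.
Step 3: Verify x_5² - 50·y_5² = 23146276081390728245001 - 23146276081390728245000 = 1 (should be 1). ✓

(x_1, y_1) = (99, 14); (x_5, y_5) = (152139002499, 21515704070).
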